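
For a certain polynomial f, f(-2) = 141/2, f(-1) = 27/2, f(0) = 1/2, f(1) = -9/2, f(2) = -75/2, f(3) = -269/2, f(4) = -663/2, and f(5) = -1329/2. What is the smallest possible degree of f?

Forward differences of the values at u = -2, -1, 0, 1, 2, 3, 4, 5:
  f  : 141/2  27/2  1/2  -9/2  -75/2  -269/2  -663/2  -1329/2
  Δ  : -57  -13  -5  -33  -97  -197  -333
  Δ^2: 44  8  -28  -64  -100  -136
  Δ^3: -36  -36  -36  -36  -36
  Δ^4: 0  0  0  0
  Δ^5: 0  0  0
  Δ^6: 0  0
  Δ^7: 0
The third differences are constant (-36) and nonzero, while all higher differences vanish, so the minimal degree is 3.

3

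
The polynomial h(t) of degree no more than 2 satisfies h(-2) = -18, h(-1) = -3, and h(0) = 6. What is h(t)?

Write h(t) = at^2 + bt + c. Substituting each data point gives a linear system:
  4a - 2b + c = -18
  a - b + c = -3
  c = 6
Solving the system yields a = -3, b = 6, c = 6.
So h(t) = -3t^2 + 6t + 6.
Check: h(0) = 6. ✓

h(t) = -3t^2 + 6t + 6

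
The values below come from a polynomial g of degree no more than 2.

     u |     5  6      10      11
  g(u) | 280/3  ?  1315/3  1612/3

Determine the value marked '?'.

427/3

The 3 known points determine the degree-2 polynomial uniquely.
Write g(u) = au^2 + bu + c. Substituting each data point gives a linear system:
  25a + 5b + c = 280/3
  100a + 10b + c = 1315/3
  121a + 11b + c = 1612/3
Solving the system yields a = 5, b = -6, c = -5/3.
So g(u) = 5u^2 - 6u - 5/3.
Then g(6) = 427/3.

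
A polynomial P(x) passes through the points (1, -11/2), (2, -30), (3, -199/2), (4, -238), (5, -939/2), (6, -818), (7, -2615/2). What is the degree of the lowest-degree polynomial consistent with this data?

Forward differences of the values at x = 1, 2, 3, 4, 5, 6, 7:
  P  : -11/2  -30  -199/2  -238  -939/2  -818  -2615/2
  Δ  : -49/2  -139/2  -277/2  -463/2  -697/2  -979/2
  Δ^2: -45  -69  -93  -117  -141
  Δ^3: -24  -24  -24  -24
  Δ^4: 0  0  0
  Δ^5: 0  0
  Δ^6: 0
The third differences are constant (-24) and nonzero, while all higher differences vanish, so the minimal degree is 3.

3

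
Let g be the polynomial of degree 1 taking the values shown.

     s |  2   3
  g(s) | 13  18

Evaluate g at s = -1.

-2

Write g(s) = as + b. Substituting each data point gives a linear system:
  2a + b = 13
  3a + b = 18
Solving the system yields a = 5, b = 3.
So g(s) = 5s + 3.
Then g(-1) = -2.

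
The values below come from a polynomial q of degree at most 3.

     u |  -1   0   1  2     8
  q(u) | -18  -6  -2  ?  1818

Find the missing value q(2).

18

The 4 known points determine the degree-3 polynomial uniquely.
Write q(u) = au^3 + bu^2 + cu + d. Substituting each data point gives a linear system:
  -a + b - c + d = -18
  d = -6
  a + b + c + d = -2
  512a + 64b + 8c + d = 1818
Solving the system yields a = 4, b = -4, c = 4, d = -6.
So q(u) = 4u^3 - 4u^2 + 4u - 6.
Then q(2) = 18.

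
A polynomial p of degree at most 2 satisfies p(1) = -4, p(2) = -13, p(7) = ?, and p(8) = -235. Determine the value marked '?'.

The 3 known points determine the degree-2 polynomial uniquely.
Write p(u) = au^2 + bu + c. Substituting each data point gives a linear system:
  a + b + c = -4
  4a + 2b + c = -13
  64a + 8b + c = -235
Solving the system yields a = -4, b = 3, c = -3.
So p(u) = -4u² + 3u - 3.
Then p(7) = -178.

-178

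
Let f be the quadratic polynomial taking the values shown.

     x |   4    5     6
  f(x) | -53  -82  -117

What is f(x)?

Using the Lagrange interpolation formula with nodes 4, 5, 6:
  L_0(x) = (x - 5)(x - 6) / 2
  L_1(x) = (x - 4)(x - 6) / -1
  L_2(x) = (x - 4)(x - 5) / 2
Then f(x) = -53·L_0(x) - 82·L_1(x) - 117·L_2(x).
Expanding and collecting terms gives f(x) = -3x² - 2x + 3.
Check: f(6) = -117. ✓

f(x) = -3x^2 - 2x + 3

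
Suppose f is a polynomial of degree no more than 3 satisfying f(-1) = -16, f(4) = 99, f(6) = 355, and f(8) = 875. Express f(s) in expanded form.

f(s) = 2s^3 - 3s^2 + 6s - 5

Using the Lagrange interpolation formula with nodes -1, 4, 6, 8:
  L_0(s) = (s - 4)(s - 6)(s - 8) / -315
  L_1(s) = (s + 1)(s - 6)(s - 8) / 40
  L_2(s) = (s + 1)(s - 4)(s - 8) / -28
  L_3(s) = (s + 1)(s - 4)(s - 6) / 72
Then f(s) = -16·L_0(s) + 99·L_1(s) + 355·L_2(s) + 875·L_3(s).
Expanding and collecting terms gives f(s) = 2s^3 - 3s^2 + 6s - 5.
Check: f(-1) = -16. ✓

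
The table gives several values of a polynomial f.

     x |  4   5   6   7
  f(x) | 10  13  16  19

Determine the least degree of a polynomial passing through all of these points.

1

Forward differences of the values at x = 4, 5, 6, 7:
  f  : 10  13  16  19
  Δ  : 3  3  3
  Δ^2: 0  0
  Δ^3: 0
The first differences are constant (3) and nonzero, while all higher differences vanish, so the minimal degree is 1.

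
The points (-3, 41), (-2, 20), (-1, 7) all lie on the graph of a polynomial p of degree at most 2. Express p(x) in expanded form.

Write p(x) = ax^2 + bx + c. Substituting each data point gives a linear system:
  9a - 3b + c = 41
  4a - 2b + c = 20
  a - b + c = 7
Solving the system yields a = 4, b = -1, c = 2.
So p(x) = 4x^2 - x + 2.
Check: p(-2) = 20. ✓

p(x) = 4x^2 - x + 2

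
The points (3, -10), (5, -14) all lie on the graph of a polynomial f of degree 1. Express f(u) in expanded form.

Write f(u) = au + b. Substituting each data point gives a linear system:
  3a + b = -10
  5a + b = -14
Solving the system yields a = -2, b = -4.
So f(u) = -2u - 4.
Check: f(5) = -14. ✓

f(u) = -2u - 4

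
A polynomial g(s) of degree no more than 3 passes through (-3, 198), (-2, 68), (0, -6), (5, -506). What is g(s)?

Using the Lagrange interpolation formula with nodes -3, -2, 0, 5:
  L_0(s) = (s + 2)s(s - 5) / -24
  L_1(s) = (s + 3)s(s - 5) / 14
  L_2(s) = (s + 3)(s + 2)(s - 5) / -30
  L_3(s) = (s + 3)(s + 2)s / 280
Then g(s) = 198·L_0(s) + 68·L_1(s) - 6·L_2(s) - 506·L_3(s).
Expanding and collecting terms gives g(s) = -5s³ + 6s² - 5s - 6.
Check: g(0) = -6. ✓

g(s) = -5s^3 + 6s^2 - 5s - 6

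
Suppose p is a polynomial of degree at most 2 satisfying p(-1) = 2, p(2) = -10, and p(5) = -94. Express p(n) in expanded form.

Write p(n) = an^2 + bn + c. Substituting each data point gives a linear system:
  a - b + c = 2
  4a + 2b + c = -10
  25a + 5b + c = -94
Solving the system yields a = -4, b = 0, c = 6.
So p(n) = -4n^2 + 6.
Check: p(-1) = 2. ✓

p(n) = -4n^2 + 6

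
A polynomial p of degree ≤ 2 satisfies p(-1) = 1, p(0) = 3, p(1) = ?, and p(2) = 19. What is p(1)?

The 3 known points determine the degree-2 polynomial uniquely.
Write p(t) = at^2 + bt + c. Substituting each data point gives a linear system:
  a - b + c = 1
  c = 3
  4a + 2b + c = 19
Solving the system yields a = 2, b = 4, c = 3.
So p(t) = 2t^2 + 4t + 3.
Then p(1) = 9.

9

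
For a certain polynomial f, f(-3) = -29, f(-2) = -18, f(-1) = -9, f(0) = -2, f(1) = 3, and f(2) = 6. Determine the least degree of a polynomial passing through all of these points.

Forward differences of the values at s = -3, -2, -1, 0, 1, 2:
  f  : -29  -18  -9  -2  3  6
  Δ  : 11  9  7  5  3
  Δ^2: -2  -2  -2  -2
  Δ^3: 0  0  0
  Δ^4: 0  0
  Δ^5: 0
The second differences are constant (-2) and nonzero, while all higher differences vanish, so the minimal degree is 2.

2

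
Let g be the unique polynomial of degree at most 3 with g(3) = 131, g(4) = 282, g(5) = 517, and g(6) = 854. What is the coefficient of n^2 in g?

6

Write g(n) = an^3 + bn^2 + cn + d. Substituting each data point gives a linear system:
  27a + 9b + 3c + d = 131
  64a + 16b + 4c + d = 282
  125a + 25b + 5c + d = 517
  216a + 36b + 6c + d = 854
Solving the system yields a = 3, b = 6, c = -2, d = 2.
So g(n) = 3n^3 + 6n^2 - 2n + 2.
The coefficient of n^2 is 6.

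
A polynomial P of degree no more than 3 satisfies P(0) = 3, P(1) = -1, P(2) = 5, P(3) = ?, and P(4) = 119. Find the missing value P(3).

39

The 4 known points determine the degree-3 polynomial uniquely.
Write P(t) = at^3 + bt^2 + ct + d. Substituting each data point gives a linear system:
  d = 3
  a + b + c + d = -1
  8a + 4b + 2c + d = 5
  64a + 16b + 4c + d = 119
Solving the system yields a = 3, b = -4, c = -3, d = 3.
So P(t) = 3t³ - 4t² - 3t + 3.
Then P(3) = 39.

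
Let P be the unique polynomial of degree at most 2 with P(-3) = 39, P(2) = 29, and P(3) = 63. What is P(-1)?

Write P(u) = au^2 + bu + c. Substituting each data point gives a linear system:
  9a - 3b + c = 39
  4a + 2b + c = 29
  9a + 3b + c = 63
Solving the system yields a = 6, b = 4, c = -3.
So P(u) = 6u² + 4u - 3.
Then P(-1) = -1.

-1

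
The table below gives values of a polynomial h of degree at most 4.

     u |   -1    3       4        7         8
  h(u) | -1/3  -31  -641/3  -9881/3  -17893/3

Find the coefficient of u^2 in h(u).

3

Write h(u) = au^4 + bu^3 + cu^2 + du + e. Substituting each data point gives a linear system:
  a - b + c - d + e = -1/3
  81a + 27b + 9c + 3d + e = -31
  256a + 64b + 16c + 4d + e = -641/3
  2401a + 343b + 49c + 7d + e = -9881/3
  4096a + 512b + 64c + 8d + e = -17893/3
Solving the system yields a = -2, b = 4, c = 3, d = -5/3, e = 1.
So h(u) = -2u^4 + 4u^3 + 3u^2 - (5/3)u + 1.
The coefficient of u^2 is 3.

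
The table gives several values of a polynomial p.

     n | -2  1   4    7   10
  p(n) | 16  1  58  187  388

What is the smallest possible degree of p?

2

Forward differences of the values at n = -2, 1, 4, 7, 10:
  p  : 16  1  58  187  388
  Δ  : -15  57  129  201
  Δ^2: 72  72  72
  Δ^3: 0  0
  Δ^4: 0
The second differences are constant (72) and nonzero, while all higher differences vanish, so the minimal degree is 2.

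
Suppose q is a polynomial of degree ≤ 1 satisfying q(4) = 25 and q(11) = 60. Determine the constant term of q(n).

5

Write q(n) = an + b. Substituting each data point gives a linear system:
  4a + b = 25
  11a + b = 60
Solving the system yields a = 5, b = 5.
So q(n) = 5n + 5.
The constant term is 5.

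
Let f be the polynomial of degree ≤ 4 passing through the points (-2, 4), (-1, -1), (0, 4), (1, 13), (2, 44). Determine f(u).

f(u) = u^4 + u^3 + u^2 + 6u + 4

Write f(u) = au^4 + bu^3 + cu^2 + du + e. Substituting each data point gives a linear system:
  16a - 8b + 4c - 2d + e = 4
  a - b + c - d + e = -1
  e = 4
  a + b + c + d + e = 13
  16a + 8b + 4c + 2d + e = 44
Solving the system yields a = 1, b = 1, c = 1, d = 6, e = 4.
So f(u) = u^4 + u^3 + u^2 + 6u + 4.
Check: f(-1) = -1. ✓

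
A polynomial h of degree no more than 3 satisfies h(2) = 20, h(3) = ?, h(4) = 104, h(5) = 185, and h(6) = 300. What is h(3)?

The 4 known points determine the degree-3 polynomial uniquely.
Write h(x) = ax^3 + bx^2 + cx + d. Substituting each data point gives a linear system:
  8a + 4b + 2c + d = 20
  64a + 16b + 4c + d = 104
  125a + 25b + 5c + d = 185
  216a + 36b + 6c + d = 300
Solving the system yields a = 1, b = 2, c = 2, d = 0.
So h(x) = x^3 + 2x^2 + 2x.
Then h(3) = 51.

51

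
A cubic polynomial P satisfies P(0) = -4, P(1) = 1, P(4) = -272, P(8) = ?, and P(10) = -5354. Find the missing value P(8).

The 4 known points determine the degree-3 polynomial uniquely.
Write P(s) = as^3 + bs^2 + cs + d. Substituting each data point gives a linear system:
  d = -4
  a + b + c + d = 1
  64a + 16b + 4c + d = -272
  1000a + 100b + 10c + d = -5354
Solving the system yields a = -6, b = 6, c = 5, d = -4.
So P(s) = -6s³ + 6s² + 5s - 4.
Then P(8) = -2652.

-2652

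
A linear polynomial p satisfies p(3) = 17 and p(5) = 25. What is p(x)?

Write p(x) = ax + b. Substituting each data point gives a linear system:
  3a + b = 17
  5a + b = 25
Solving the system yields a = 4, b = 5.
So p(x) = 4x + 5.
Check: p(3) = 17. ✓

p(x) = 4x + 5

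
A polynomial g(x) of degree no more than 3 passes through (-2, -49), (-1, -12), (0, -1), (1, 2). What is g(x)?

Using the Lagrange interpolation formula with nodes -2, -1, 0, 1:
  L_0(x) = (x + 1)x(x - 1) / -6
  L_1(x) = (x + 2)x(x - 1) / 2
  L_2(x) = (x + 2)(x + 1)(x - 1) / -2
  L_3(x) = (x + 2)(x + 1)x / 6
Then g(x) = -49·L_0(x) - 12·L_1(x) - 1·L_2(x) + 2·L_3(x).
Expanding and collecting terms gives g(x) = 3x³ - 4x² + 4x - 1.
Check: g(0) = -1. ✓

g(x) = 3x^3 - 4x^2 + 4x - 1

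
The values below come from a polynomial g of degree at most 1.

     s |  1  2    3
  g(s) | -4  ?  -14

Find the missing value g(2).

-9

On equispaced nodes a degree-1 polynomial has vanishing second forward difference, so
  g(1) - 2·g(2) + g(3) = 0.
Substituting the known values and solving for g(2):
  -2·g(2) = 18
  g(2) = -9.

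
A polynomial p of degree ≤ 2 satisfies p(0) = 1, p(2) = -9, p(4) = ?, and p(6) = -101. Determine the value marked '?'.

On equispaced nodes a degree-2 polynomial has vanishing third forward difference, so
  - p(0) + 3·p(2) - 3·p(4) + p(6) = 0.
Substituting the known values and solving for p(4):
  -3·p(4) = 129
  p(4) = -43.

-43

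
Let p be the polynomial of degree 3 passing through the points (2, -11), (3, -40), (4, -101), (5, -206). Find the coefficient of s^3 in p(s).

-2

Write p(s) = as^3 + bs^2 + cs + d. Substituting each data point gives a linear system:
  8a + 4b + 2c + d = -11
  27a + 9b + 3c + d = -40
  64a + 16b + 4c + d = -101
  125a + 25b + 5c + d = -206
Solving the system yields a = -2, b = 2, c = -1, d = -1.
So p(s) = -2s^3 + 2s^2 - s - 1.
The leading coefficient is -2.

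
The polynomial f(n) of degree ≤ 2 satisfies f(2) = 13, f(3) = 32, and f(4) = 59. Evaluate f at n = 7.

188

Write f(n) = an^2 + bn + c. Substituting each data point gives a linear system:
  4a + 2b + c = 13
  9a + 3b + c = 32
  16a + 4b + c = 59
Solving the system yields a = 4, b = -1, c = -1.
So f(n) = 4n^2 - n - 1.
Then f(7) = 188.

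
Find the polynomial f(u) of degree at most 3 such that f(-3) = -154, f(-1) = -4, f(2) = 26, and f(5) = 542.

f(u) = 5u^3 - 3u^2 - 2u + 2

Write f(u) = au^3 + bu^2 + cu + d. Substituting each data point gives a linear system:
  -27a + 9b - 3c + d = -154
  -a + b - c + d = -4
  8a + 4b + 2c + d = 26
  125a + 25b + 5c + d = 542
Solving the system yields a = 5, b = -3, c = -2, d = 2.
So f(u) = 5u^3 - 3u^2 - 2u + 2.
Check: f(-1) = -4. ✓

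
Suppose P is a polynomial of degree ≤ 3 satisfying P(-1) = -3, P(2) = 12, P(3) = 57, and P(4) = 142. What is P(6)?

Write P(n) = an^3 + bn^2 + cn + d. Substituting each data point gives a linear system:
  -a + b - c + d = -3
  8a + 4b + 2c + d = 12
  27a + 9b + 3c + d = 57
  64a + 16b + 4c + d = 142
Solving the system yields a = 2, b = 2, c = -3, d = -6.
So P(n) = 2n³ + 2n² - 3n - 6.
Then P(6) = 480.

480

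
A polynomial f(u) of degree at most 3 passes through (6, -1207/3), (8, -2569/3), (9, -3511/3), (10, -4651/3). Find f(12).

Write f(u) = au^3 + bu^2 + cu + d. Substituting each data point gives a linear system:
  216a + 36b + 6c + d = -1207/3
  512a + 64b + 8c + d = -2569/3
  729a + 81b + 9c + d = -3511/3
  1000a + 100b + 10c + d = -4651/3
Solving the system yields a = -1, b = -6, c = 5, d = -1/3.
So f(u) = -u³ - 6u² + 5u - 1/3.
Then f(12) = -7597/3.

-7597/3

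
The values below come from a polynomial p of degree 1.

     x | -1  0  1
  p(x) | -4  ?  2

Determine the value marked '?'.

On equispaced nodes a degree-1 polynomial has vanishing second forward difference, so
  p(-1) - 2·p(0) + p(1) = 0.
Substituting the known values and solving for p(0):
  -2·p(0) = 2
  p(0) = -1.

-1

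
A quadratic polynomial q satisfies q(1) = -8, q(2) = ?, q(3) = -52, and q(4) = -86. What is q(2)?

On equispaced nodes a degree-2 polynomial has vanishing third forward difference, so
  - q(1) + 3·q(2) - 3·q(3) + q(4) = 0.
Substituting the known values and solving for q(2):
  3·q(2) = -78
  q(2) = -26.

-26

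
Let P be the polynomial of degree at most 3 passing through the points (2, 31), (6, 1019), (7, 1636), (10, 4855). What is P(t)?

P(t) = 5t^3 - t^2 - 5t + 5

Using the Lagrange interpolation formula with nodes 2, 6, 7, 10:
  L_0(t) = (t - 6)(t - 7)(t - 10) / -160
  L_1(t) = (t - 2)(t - 7)(t - 10) / 16
  L_2(t) = (t - 2)(t - 6)(t - 10) / -15
  L_3(t) = (t - 2)(t - 6)(t - 7) / 96
Then P(t) = 31·L_0(t) + 1019·L_1(t) + 1636·L_2(t) + 4855·L_3(t).
Expanding and collecting terms gives P(t) = 5t^3 - t^2 - 5t + 5.
Check: P(2) = 31. ✓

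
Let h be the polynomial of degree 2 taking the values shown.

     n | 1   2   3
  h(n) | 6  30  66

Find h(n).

h(n) = 6n^2 + 6n - 6

Write h(n) = an^2 + bn + c. Substituting each data point gives a linear system:
  a + b + c = 6
  4a + 2b + c = 30
  9a + 3b + c = 66
Solving the system yields a = 6, b = 6, c = -6.
So h(n) = 6n^2 + 6n - 6.
Check: h(2) = 30. ✓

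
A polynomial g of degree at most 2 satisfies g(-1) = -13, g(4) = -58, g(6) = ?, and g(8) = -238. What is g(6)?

-132

The 3 known points determine the degree-2 polynomial uniquely.
Write g(t) = at^2 + bt + c. Substituting each data point gives a linear system:
  a - b + c = -13
  16a + 4b + c = -58
  64a + 8b + c = -238
Solving the system yields a = -4, b = 3, c = -6.
So g(t) = -4t² + 3t - 6.
Then g(6) = -132.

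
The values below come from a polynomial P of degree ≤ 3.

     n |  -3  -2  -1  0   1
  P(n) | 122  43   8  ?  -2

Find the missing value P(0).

-1

On equispaced nodes a degree-3 polynomial has vanishing fourth forward difference, so
  P(-3) - 4·P(-2) + 6·P(-1) - 4·P(0) + P(1) = 0.
Substituting the known values and solving for P(0):
  -4·P(0) = 4
  P(0) = -1.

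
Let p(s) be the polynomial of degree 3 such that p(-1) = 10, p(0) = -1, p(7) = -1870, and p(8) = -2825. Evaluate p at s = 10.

-5611

Write p(s) = as^3 + bs^2 + cs + d. Substituting each data point gives a linear system:
  -a + b - c + d = 10
  d = -1
  343a + 49b + 7c + d = -1870
  512a + 64b + 8c + d = -2825
Solving the system yields a = -6, b = 4, c = -1, d = -1.
So p(s) = -6s^3 + 4s^2 - s - 1.
Then p(10) = -5611.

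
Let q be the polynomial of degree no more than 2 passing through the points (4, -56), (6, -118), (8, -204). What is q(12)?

Using the Lagrange interpolation formula with nodes 4, 6, 8:
  L_0(s) = (s - 6)(s - 8) / 8
  L_1(s) = (s - 4)(s - 8) / -4
  L_2(s) = (s - 4)(s - 6) / 8
Then q(s) = -56·L_0(s) - 118·L_1(s) - 204·L_2(s).
Expanding and collecting terms gives q(s) = -3s^2 - s - 4.
Evaluating at s = 12: q(12) = -448.

-448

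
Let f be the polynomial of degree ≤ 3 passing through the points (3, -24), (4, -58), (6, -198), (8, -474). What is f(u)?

Using the Lagrange interpolation formula with nodes 3, 4, 6, 8:
  L_0(u) = (u - 4)(u - 6)(u - 8) / -15
  L_1(u) = (u - 3)(u - 6)(u - 8) / 8
  L_2(u) = (u - 3)(u - 4)(u - 8) / -12
  L_3(u) = (u - 3)(u - 4)(u - 6) / 40
Then f(u) = -24·L_0(u) - 58·L_1(u) - 198·L_2(u) - 474·L_3(u).
Expanding and collecting terms gives f(u) = -u^3 + u^2 - 4u + 6.
Check: f(3) = -24. ✓

f(u) = -u^3 + u^2 - 4u + 6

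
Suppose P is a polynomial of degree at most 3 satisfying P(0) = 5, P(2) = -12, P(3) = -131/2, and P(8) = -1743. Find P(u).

P(u) = -4u^3 + 5u^2 - (5/2)u + 5

Write P(u) = au^3 + bu^2 + cu + d. Substituting each data point gives a linear system:
  d = 5
  8a + 4b + 2c + d = -12
  27a + 9b + 3c + d = -131/2
  512a + 64b + 8c + d = -1743
Solving the system yields a = -4, b = 5, c = -5/2, d = 5.
So P(u) = -4u^3 + 5u^2 - (5/2)u + 5.
Check: P(0) = 5. ✓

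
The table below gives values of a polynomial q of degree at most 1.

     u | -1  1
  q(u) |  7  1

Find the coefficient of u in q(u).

Write q(u) = au + b. Substituting each data point gives a linear system:
  -a + b = 7
  a + b = 1
Solving the system yields a = -3, b = 4.
So q(u) = -3u + 4.
The leading coefficient is -3.

-3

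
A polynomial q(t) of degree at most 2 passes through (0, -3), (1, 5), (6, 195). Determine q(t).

q(t) = 5t^2 + 3t - 3

Write q(t) = at^2 + bt + c. Substituting each data point gives a linear system:
  c = -3
  a + b + c = 5
  36a + 6b + c = 195
Solving the system yields a = 5, b = 3, c = -3.
So q(t) = 5t^2 + 3t - 3.
Check: q(1) = 5. ✓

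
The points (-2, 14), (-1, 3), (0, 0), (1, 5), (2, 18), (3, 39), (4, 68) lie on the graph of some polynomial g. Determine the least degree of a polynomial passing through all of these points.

Forward differences of the values at s = -2, -1, 0, 1, 2, 3, 4:
  g  : 14  3  0  5  18  39  68
  Δ  : -11  -3  5  13  21  29
  Δ^2: 8  8  8  8  8
  Δ^3: 0  0  0  0
  Δ^4: 0  0  0
  Δ^5: 0  0
  Δ^6: 0
The second differences are constant (8) and nonzero, while all higher differences vanish, so the minimal degree is 2.

2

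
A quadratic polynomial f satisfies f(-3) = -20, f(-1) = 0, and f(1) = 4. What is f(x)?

f(x) = -2x^2 + 2x + 4

Using the Lagrange interpolation formula with nodes -3, -1, 1:
  L_0(x) = (x + 1)(x - 1) / 8
  L_1(x) = (x + 3)(x - 1) / -4
  L_2(x) = (x + 3)(x + 1) / 8
Then f(x) = -20·L_0(x) + 0·L_1(x) + 4·L_2(x).
Expanding and collecting terms gives f(x) = -2x² + 2x + 4.
Check: f(-1) = 0. ✓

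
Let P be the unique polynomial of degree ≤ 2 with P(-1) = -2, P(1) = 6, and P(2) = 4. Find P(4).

Write P(x) = ax^2 + bx + c. Substituting each data point gives a linear system:
  a - b + c = -2
  a + b + c = 6
  4a + 2b + c = 4
Solving the system yields a = -2, b = 4, c = 4.
So P(x) = -2x² + 4x + 4.
Then P(4) = -12.

-12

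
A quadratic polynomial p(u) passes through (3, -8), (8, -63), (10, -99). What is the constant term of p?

1

Write p(u) = au^2 + bu + c. Substituting each data point gives a linear system:
  9a + 3b + c = -8
  64a + 8b + c = -63
  100a + 10b + c = -99
Solving the system yields a = -1, b = 0, c = 1.
So p(u) = -u^2 + 1.
The constant term is 1.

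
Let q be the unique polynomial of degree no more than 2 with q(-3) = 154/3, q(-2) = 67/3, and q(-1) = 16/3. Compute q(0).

Write q(u) = au^2 + bu + c. Substituting each data point gives a linear system:
  9a - 3b + c = 154/3
  4a - 2b + c = 67/3
  a - b + c = 16/3
Solving the system yields a = 6, b = 1, c = 1/3.
So q(u) = 6u² + u + 1/3.
Then q(0) = 1/3.

1/3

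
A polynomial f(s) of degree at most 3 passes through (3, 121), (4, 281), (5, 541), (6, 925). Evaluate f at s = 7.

1457

Forward differences of the values at s = 3, 4, 5, 6:
  f  : 121  281  541  925
  Δ  : 160  260  384
  Δ^2: 100  124
  Δ^3: 24
The third differences are constant, confirming degree 3.
Interpolating (Newton forward form) and evaluating at s = 7 gives f(7) = 1457.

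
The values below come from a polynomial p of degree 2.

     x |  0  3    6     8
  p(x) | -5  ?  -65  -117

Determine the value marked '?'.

-17

The 3 known points determine the degree-2 polynomial uniquely.
Write p(x) = ax^2 + bx + c. Substituting each data point gives a linear system:
  c = -5
  36a + 6b + c = -65
  64a + 8b + c = -117
Solving the system yields a = -2, b = 2, c = -5.
So p(x) = -2x^2 + 2x - 5.
Then p(3) = -17.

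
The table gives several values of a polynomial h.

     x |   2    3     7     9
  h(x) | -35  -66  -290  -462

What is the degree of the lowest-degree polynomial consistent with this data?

Divided differences on the nodes 2, 3, 7, 9:
  order 0: -35  -66  -290  -462
  order 1: -31  -56  -86
  order 2: -5  -5
  order 3: 0
The order-2 divided differences are all -5 (nonzero) and every higher order vanishes, so the data lies on a polynomial of degree exactly 2.

2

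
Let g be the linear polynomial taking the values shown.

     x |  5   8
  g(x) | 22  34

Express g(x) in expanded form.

Using the Lagrange interpolation formula with nodes 5, 8:
  L_0(x) = (x - 8) / -3
  L_1(x) = (x - 5) / 3
Then g(x) = 22·L_0(x) + 34·L_1(x).
Expanding and collecting terms gives g(x) = 4x + 2.
Check: g(5) = 22. ✓

g(x) = 4x + 2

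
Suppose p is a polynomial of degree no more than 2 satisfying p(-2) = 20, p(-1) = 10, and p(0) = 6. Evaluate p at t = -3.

Write p(t) = at^2 + bt + c. Substituting each data point gives a linear system:
  4a - 2b + c = 20
  a - b + c = 10
  c = 6
Solving the system yields a = 3, b = -1, c = 6.
So p(t) = 3t^2 - t + 6.
Then p(-3) = 36.

36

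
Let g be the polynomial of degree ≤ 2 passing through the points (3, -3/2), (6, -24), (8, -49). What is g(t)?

Write g(t) = at^2 + bt + c. Substituting each data point gives a linear system:
  9a + 3b + c = -3/2
  36a + 6b + c = -24
  64a + 8b + c = -49
Solving the system yields a = -1, b = 3/2, c = 3.
So g(t) = -t^2 + (3/2)t + 3.
Check: g(6) = -24. ✓

g(t) = -t^2 + (3/2)t + 3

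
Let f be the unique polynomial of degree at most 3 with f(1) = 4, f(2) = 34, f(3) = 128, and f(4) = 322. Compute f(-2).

-62

Using the Lagrange interpolation formula with nodes 1, 2, 3, 4:
  L_0(x) = (x - 2)(x - 3)(x - 4) / -6
  L_1(x) = (x - 1)(x - 3)(x - 4) / 2
  L_2(x) = (x - 1)(x - 2)(x - 4) / -2
  L_3(x) = (x - 1)(x - 2)(x - 3) / 6
Then f(x) = 4·L_0(x) + 34·L_1(x) + 128·L_2(x) + 322·L_3(x).
Expanding and collecting terms gives f(x) = 6x^3 - 4x^2 + 2.
Evaluating at x = -2: f(-2) = -62.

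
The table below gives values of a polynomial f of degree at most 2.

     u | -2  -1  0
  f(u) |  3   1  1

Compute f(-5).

Using the Lagrange interpolation formula with nodes -2, -1, 0:
  L_0(u) = (u + 1)u / 2
  L_1(u) = (u + 2)u / -1
  L_2(u) = (u + 2)(u + 1) / 2
Then f(u) = 3·L_0(u) + 1·L_1(u) + 1·L_2(u).
Expanding and collecting terms gives f(u) = u^2 + u + 1.
Evaluating at u = -5: f(-5) = 21.

21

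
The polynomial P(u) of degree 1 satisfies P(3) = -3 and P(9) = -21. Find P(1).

Using the Lagrange interpolation formula with nodes 3, 9:
  L_0(u) = (u - 9) / -6
  L_1(u) = (u - 3) / 6
Then P(u) = -3·L_0(u) - 21·L_1(u).
Expanding and collecting terms gives P(u) = -3u + 6.
Evaluating at u = 1: P(1) = 3.

3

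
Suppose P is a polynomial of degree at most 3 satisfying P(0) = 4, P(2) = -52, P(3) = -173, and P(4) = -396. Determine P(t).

Write P(t) = at^3 + bt^2 + ct + d. Substituting each data point gives a linear system:
  d = 4
  8a + 4b + 2c + d = -52
  27a + 9b + 3c + d = -173
  64a + 16b + 4c + d = -396
Solving the system yields a = -5, b = -6, c = 4, d = 4.
So P(t) = -5t^3 - 6t^2 + 4t + 4.
Check: P(2) = -52. ✓

P(t) = -5t^3 - 6t^2 + 4t + 4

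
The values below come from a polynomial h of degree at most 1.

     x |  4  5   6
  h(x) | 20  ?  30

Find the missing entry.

25

On equispaced nodes a degree-1 polynomial has vanishing second forward difference, so
  h(4) - 2·h(5) + h(6) = 0.
Substituting the known values and solving for h(5):
  -2·h(5) = -50
  h(5) = 25.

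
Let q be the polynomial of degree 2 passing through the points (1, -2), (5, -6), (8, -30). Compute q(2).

0

Write q(t) = at^2 + bt + c. Substituting each data point gives a linear system:
  a + b + c = -2
  25a + 5b + c = -6
  64a + 8b + c = -30
Solving the system yields a = -1, b = 5, c = -6.
So q(t) = -t² + 5t - 6.
Then q(2) = 0.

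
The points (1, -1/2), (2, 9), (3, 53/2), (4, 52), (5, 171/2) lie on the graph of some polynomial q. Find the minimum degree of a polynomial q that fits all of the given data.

Forward differences of the values at n = 1, 2, 3, 4, 5:
  q  : -1/2  9  53/2  52  171/2
  Δ  : 19/2  35/2  51/2  67/2
  Δ^2: 8  8  8
  Δ^3: 0  0
  Δ^4: 0
The second differences are constant (8) and nonzero, while all higher differences vanish, so the minimal degree is 2.

2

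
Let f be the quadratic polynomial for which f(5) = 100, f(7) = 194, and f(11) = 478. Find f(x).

f(x) = 4x^2 - x + 5

Using the Lagrange interpolation formula with nodes 5, 7, 11:
  L_0(x) = (x - 7)(x - 11) / 12
  L_1(x) = (x - 5)(x - 11) / -8
  L_2(x) = (x - 5)(x - 7) / 24
Then f(x) = 100·L_0(x) + 194·L_1(x) + 478·L_2(x).
Expanding and collecting terms gives f(x) = 4x^2 - x + 5.
Check: f(5) = 100. ✓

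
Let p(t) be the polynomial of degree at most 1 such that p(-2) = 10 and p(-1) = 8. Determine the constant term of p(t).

Write p(t) = at + b. Substituting each data point gives a linear system:
  -2a + b = 10
  -a + b = 8
Solving the system yields a = -2, b = 6.
So p(t) = -2t + 6.
The constant term is 6.

6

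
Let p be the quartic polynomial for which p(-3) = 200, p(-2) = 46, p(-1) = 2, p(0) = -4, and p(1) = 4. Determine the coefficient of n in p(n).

1

Write p(n) = an^4 + bn^3 + cn^2 + dn + e. Substituting each data point gives a linear system:
  81a - 27b + 9c - 3d + e = 200
  16a - 8b + 4c - 2d + e = 46
  a - b + c - d + e = 2
  e = -4
  a + b + c + d + e = 4
Solving the system yields a = 2, b = 0, c = 5, d = 1, e = -4.
So p(n) = 2n⁴ + 5n² + n - 4.
The coefficient of n is 1.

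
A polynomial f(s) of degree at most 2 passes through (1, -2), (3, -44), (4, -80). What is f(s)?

Write f(s) = as^2 + bs + c. Substituting each data point gives a linear system:
  a + b + c = -2
  9a + 3b + c = -44
  16a + 4b + c = -80
Solving the system yields a = -5, b = -1, c = 4.
So f(s) = -5s^2 - s + 4.
Check: f(3) = -44. ✓

f(s) = -5s^2 - s + 4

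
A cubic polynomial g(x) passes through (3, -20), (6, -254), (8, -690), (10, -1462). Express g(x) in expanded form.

g(x) = -2x^3 + 6x^2 - 6x - 2

Write g(x) = ax^3 + bx^2 + cx + d. Substituting each data point gives a linear system:
  27a + 9b + 3c + d = -20
  216a + 36b + 6c + d = -254
  512a + 64b + 8c + d = -690
  1000a + 100b + 10c + d = -1462
Solving the system yields a = -2, b = 6, c = -6, d = -2.
So g(x) = -2x³ + 6x² - 6x - 2.
Check: g(8) = -690. ✓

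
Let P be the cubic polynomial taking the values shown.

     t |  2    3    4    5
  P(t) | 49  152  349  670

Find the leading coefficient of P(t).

Write P(t) = at^3 + bt^2 + ct + d. Substituting each data point gives a linear system:
  8a + 4b + 2c + d = 49
  27a + 9b + 3c + d = 152
  64a + 16b + 4c + d = 349
  125a + 25b + 5c + d = 670
Solving the system yields a = 5, b = 2, c = -2, d = 5.
So P(t) = 5t³ + 2t² - 2t + 5.
The leading coefficient is 5.

5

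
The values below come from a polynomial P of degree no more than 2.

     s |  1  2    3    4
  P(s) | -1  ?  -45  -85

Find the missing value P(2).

The 3 known points determine the degree-2 polynomial uniquely.
Write P(s) = as^2 + bs + c. Substituting each data point gives a linear system:
  a + b + c = -1
  9a + 3b + c = -45
  16a + 4b + c = -85
Solving the system yields a = -6, b = 2, c = 3.
So P(s) = -6s^2 + 2s + 3.
Then P(2) = -17.

-17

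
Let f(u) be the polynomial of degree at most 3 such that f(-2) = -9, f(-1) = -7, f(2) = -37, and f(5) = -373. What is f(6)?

-609

Write f(u) = au^3 + bu^2 + cu + d. Substituting each data point gives a linear system:
  -8a + 4b - 2c + d = -9
  -a + b - c + d = -7
  8a + 4b + 2c + d = -37
  125a + 25b + 5c + d = -373
Solving the system yields a = -2, b = -5, c = 1, d = -3.
So f(u) = -2u^3 - 5u^2 + u - 3.
Then f(6) = -609.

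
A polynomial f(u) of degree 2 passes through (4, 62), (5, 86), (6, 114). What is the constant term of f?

6

Write f(u) = au^2 + bu + c. Substituting each data point gives a linear system:
  16a + 4b + c = 62
  25a + 5b + c = 86
  36a + 6b + c = 114
Solving the system yields a = 2, b = 6, c = 6.
So f(u) = 2u^2 + 6u + 6.
The constant term is 6.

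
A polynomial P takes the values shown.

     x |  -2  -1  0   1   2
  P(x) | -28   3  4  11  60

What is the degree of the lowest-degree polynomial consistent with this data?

3

Forward differences of the values at x = -2, -1, 0, 1, 2:
  P  : -28  3  4  11  60
  Δ  : 31  1  7  49
  Δ^2: -30  6  42
  Δ^3: 36  36
  Δ^4: 0
The third differences are constant (36) and nonzero, while all higher differences vanish, so the minimal degree is 3.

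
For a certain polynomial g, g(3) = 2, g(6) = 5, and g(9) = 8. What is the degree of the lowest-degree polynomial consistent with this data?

1

Forward differences of the values at n = 3, 6, 9:
  g  : 2  5  8
  Δ  : 3  3
  Δ^2: 0
The first differences are constant (3) and nonzero, while all higher differences vanish, so the minimal degree is 1.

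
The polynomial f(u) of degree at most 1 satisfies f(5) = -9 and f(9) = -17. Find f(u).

f(u) = -2u + 1

Using the Lagrange interpolation formula with nodes 5, 9:
  L_0(u) = (u - 9) / -4
  L_1(u) = (u - 5) / 4
Then f(u) = -9·L_0(u) - 17·L_1(u).
Expanding and collecting terms gives f(u) = -2u + 1.
Check: f(9) = -17. ✓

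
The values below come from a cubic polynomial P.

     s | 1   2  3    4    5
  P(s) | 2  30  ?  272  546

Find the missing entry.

110

The 4 known points determine the degree-3 polynomial uniquely.
Write P(s) = as^3 + bs^2 + cs + d. Substituting each data point gives a linear system:
  a + b + c + d = 2
  8a + 4b + 2c + d = 30
  64a + 16b + 4c + d = 272
  125a + 25b + 5c + d = 546
Solving the system yields a = 5, b = -4, c = 5, d = -4.
So P(s) = 5s³ - 4s² + 5s - 4.
Then P(3) = 110.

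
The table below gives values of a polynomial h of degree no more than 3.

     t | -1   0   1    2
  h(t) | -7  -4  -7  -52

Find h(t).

h(t) = -6t^3 - 3t^2 + 6t - 4

Write h(t) = at^3 + bt^2 + ct + d. Substituting each data point gives a linear system:
  -a + b - c + d = -7
  d = -4
  a + b + c + d = -7
  8a + 4b + 2c + d = -52
Solving the system yields a = -6, b = -3, c = 6, d = -4.
So h(t) = -6t^3 - 3t^2 + 6t - 4.
Check: h(1) = -7. ✓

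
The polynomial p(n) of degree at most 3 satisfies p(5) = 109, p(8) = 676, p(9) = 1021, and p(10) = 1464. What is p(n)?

Write p(n) = an^3 + bn^2 + cn + d. Substituting each data point gives a linear system:
  125a + 25b + 5c + d = 109
  512a + 64b + 8c + d = 676
  729a + 81b + 9c + d = 1021
  1000a + 100b + 10c + d = 1464
Solving the system yields a = 2, b = -5, c = -4, d = 4.
So p(n) = 2n^3 - 5n^2 - 4n + 4.
Check: p(9) = 1021. ✓

p(n) = 2n^3 - 5n^2 - 4n + 4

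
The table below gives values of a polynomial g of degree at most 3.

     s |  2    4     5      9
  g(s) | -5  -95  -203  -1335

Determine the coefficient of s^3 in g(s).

Write g(s) = as^3 + bs^2 + cs + d. Substituting each data point gives a linear system:
  8a + 4b + 2c + d = -5
  64a + 16b + 4c + d = -95
  125a + 25b + 5c + d = -203
  729a + 81b + 9c + d = -1335
Solving the system yields a = -2, b = 1, c = 5, d = -3.
So g(s) = -2s^3 + s^2 + 5s - 3.
The leading coefficient is -2.

-2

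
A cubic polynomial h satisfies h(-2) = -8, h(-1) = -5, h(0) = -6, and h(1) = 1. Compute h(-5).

-161

Write h(t) = at^3 + bt^2 + ct + d. Substituting each data point gives a linear system:
  -8a + 4b - 2c + d = -8
  -a + b - c + d = -5
  d = -6
  a + b + c + d = 1
Solving the system yields a = 2, b = 4, c = 1, d = -6.
So h(t) = 2t^3 + 4t^2 + t - 6.
Then h(-5) = -161.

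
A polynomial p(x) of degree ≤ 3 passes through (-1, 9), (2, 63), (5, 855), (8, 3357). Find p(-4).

Forward differences of the values at x = -1, 2, 5, 8:
  p  : 9  63  855  3357
  Δ  : 54  792  2502
  Δ^2: 738  1710
  Δ^3: 972
The third differences are constant, confirming degree 3.
Interpolating (Newton forward form) and evaluating at x = -4 gives p(-4) = -279.

-279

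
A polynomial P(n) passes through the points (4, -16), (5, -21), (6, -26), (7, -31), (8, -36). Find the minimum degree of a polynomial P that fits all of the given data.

Forward differences of the values at n = 4, 5, 6, 7, 8:
  P  : -16  -21  -26  -31  -36
  Δ  : -5  -5  -5  -5
  Δ^2: 0  0  0
  Δ^3: 0  0
  Δ^4: 0
The first differences are constant (-5) and nonzero, while all higher differences vanish, so the minimal degree is 1.

1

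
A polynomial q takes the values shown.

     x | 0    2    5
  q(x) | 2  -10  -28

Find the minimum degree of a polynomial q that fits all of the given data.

1

Divided differences on the nodes 0, 2, 5:
  order 0: 2  -10  -28
  order 1: -6  -6
  order 2: 0
The order-1 divided differences are all -6 (nonzero) and every higher order vanishes, so the data lies on a polynomial of degree exactly 1.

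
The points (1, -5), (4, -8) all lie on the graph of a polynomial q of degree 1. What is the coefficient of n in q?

Write q(n) = an + b. Substituting each data point gives a linear system:
  a + b = -5
  4a + b = -8
Solving the system yields a = -1, b = -4.
So q(n) = -n - 4.
The leading coefficient is -1.

-1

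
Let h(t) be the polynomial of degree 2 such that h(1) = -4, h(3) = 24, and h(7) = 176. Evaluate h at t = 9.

300

Write h(t) = at^2 + bt + c. Substituting each data point gives a linear system:
  a + b + c = -4
  9a + 3b + c = 24
  49a + 7b + c = 176
Solving the system yields a = 4, b = -2, c = -6.
So h(t) = 4t^2 - 2t - 6.
Then h(9) = 300.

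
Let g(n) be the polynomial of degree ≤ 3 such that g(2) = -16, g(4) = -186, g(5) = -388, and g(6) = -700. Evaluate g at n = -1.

14

Using the Lagrange interpolation formula with nodes 2, 4, 5, 6:
  L_0(n) = (n - 4)(n - 5)(n - 6) / -24
  L_1(n) = (n - 2)(n - 5)(n - 6) / 4
  L_2(n) = (n - 2)(n - 4)(n - 6) / -3
  L_3(n) = (n - 2)(n - 4)(n - 5) / 8
Then g(n) = -16·L_0(n) - 186·L_1(n) - 388·L_2(n) - 700·L_3(n).
Expanding and collecting terms gives g(n) = -4n³ + 5n² - 3n + 2.
Evaluating at n = -1: g(-1) = 14.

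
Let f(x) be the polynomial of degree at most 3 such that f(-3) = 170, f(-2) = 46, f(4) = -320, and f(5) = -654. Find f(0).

Using the Lagrange interpolation formula with nodes -3, -2, 4, 5:
  L_0(x) = (x + 2)(x - 4)(x - 5) / -56
  L_1(x) = (x + 3)(x - 4)(x - 5) / 42
  L_2(x) = (x + 3)(x + 2)(x - 5) / -42
  L_3(x) = (x + 3)(x + 2)(x - 4) / 56
Then f(x) = 170·L_0(x) + 46·L_1(x) - 320·L_2(x) - 654·L_3(x).
Expanding and collecting terms gives f(x) = -6x^3 + 3x^2 + 5x - 4.
Evaluating at x = 0: f(0) = -4.

-4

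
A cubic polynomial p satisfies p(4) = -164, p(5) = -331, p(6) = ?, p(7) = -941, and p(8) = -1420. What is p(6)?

-584

The 4 known points determine the degree-3 polynomial uniquely.
Write p(x) = ax^3 + bx^2 + cx + d. Substituting each data point gives a linear system:
  64a + 16b + 4c + d = -164
  125a + 25b + 5c + d = -331
  343a + 49b + 7c + d = -941
  512a + 64b + 8c + d = -1420
Solving the system yields a = -3, b = 2, c = -2, d = 4.
So p(x) = -3x^3 + 2x^2 - 2x + 4.
Then p(6) = -584.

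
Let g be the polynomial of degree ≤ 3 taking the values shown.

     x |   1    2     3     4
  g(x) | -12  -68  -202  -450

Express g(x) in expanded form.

Write g(x) = ax^3 + bx^2 + cx + d. Substituting each data point gives a linear system:
  a + b + c + d = -12
  8a + 4b + 2c + d = -68
  27a + 9b + 3c + d = -202
  64a + 16b + 4c + d = -450
Solving the system yields a = -6, b = -3, c = -5, d = 2.
So g(x) = -6x³ - 3x² - 5x + 2.
Check: g(4) = -450. ✓

g(x) = -6x^3 - 3x^2 - 5x + 2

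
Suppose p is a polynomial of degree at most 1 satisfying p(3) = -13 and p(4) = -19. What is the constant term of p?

5

Write p(n) = an + b. Substituting each data point gives a linear system:
  3a + b = -13
  4a + b = -19
Solving the system yields a = -6, b = 5.
So p(n) = -6n + 5.
The constant term is 5.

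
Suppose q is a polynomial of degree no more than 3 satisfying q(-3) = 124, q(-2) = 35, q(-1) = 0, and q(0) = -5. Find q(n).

q(n) = -4n^3 + 3n^2 + 2n - 5

Write q(n) = an^3 + bn^2 + cn + d. Substituting each data point gives a linear system:
  -27a + 9b - 3c + d = 124
  -8a + 4b - 2c + d = 35
  -a + b - c + d = 0
  d = -5
Solving the system yields a = -4, b = 3, c = 2, d = -5.
So q(n) = -4n^3 + 3n^2 + 2n - 5.
Check: q(-1) = 0. ✓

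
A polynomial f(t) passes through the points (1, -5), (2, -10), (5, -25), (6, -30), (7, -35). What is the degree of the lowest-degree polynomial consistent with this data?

1

Divided differences on the nodes 1, 2, 5, 6, 7:
  order 0: -5  -10  -25  -30  -35
  order 1: -5  -5  -5  -5
  order 2: 0  0  0
  order 3: 0  0
  order 4: 0
The order-1 divided differences are all -5 (nonzero) and every higher order vanishes, so the data lies on a polynomial of degree exactly 1.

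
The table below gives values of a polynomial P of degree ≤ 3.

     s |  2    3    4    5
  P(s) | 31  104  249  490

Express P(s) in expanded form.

Write P(s) = as^3 + bs^2 + cs + d. Substituting each data point gives a linear system:
  8a + 4b + 2c + d = 31
  27a + 9b + 3c + d = 104
  64a + 16b + 4c + d = 249
  125a + 25b + 5c + d = 490
Solving the system yields a = 4, b = 0, c = -3, d = 5.
So P(s) = 4s³ - 3s + 5.
Check: P(4) = 249. ✓

P(s) = 4s^3 - 3s + 5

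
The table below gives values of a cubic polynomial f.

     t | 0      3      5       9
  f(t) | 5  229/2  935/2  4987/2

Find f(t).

f(t) = 3t^3 + 4t^2 - (5/2)t + 5

Using the Lagrange interpolation formula with nodes 0, 3, 5, 9:
  L_0(t) = (t - 3)(t - 5)(t - 9) / -135
  L_1(t) = t(t - 5)(t - 9) / 36
  L_2(t) = t(t - 3)(t - 9) / -40
  L_3(t) = t(t - 3)(t - 5) / 216
Then f(t) = 5·L_0(t) + 229/2·L_1(t) + 935/2·L_2(t) + 4987/2·L_3(t).
Expanding and collecting terms gives f(t) = 3t^3 + 4t^2 - (5/2)t + 5.
Check: f(9) = 4987/2. ✓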